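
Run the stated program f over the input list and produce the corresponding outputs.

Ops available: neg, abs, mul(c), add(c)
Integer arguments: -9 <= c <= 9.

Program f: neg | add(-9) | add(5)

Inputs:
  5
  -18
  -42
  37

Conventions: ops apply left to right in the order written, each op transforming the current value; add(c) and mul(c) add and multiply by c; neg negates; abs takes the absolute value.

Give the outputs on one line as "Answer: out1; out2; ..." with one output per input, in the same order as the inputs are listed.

Execution, op by op:
  5 -> -5 -> -14 -> -9
  -18 -> 18 -> 9 -> 14
  -42 -> 42 -> 33 -> 38
  37 -> -37 -> -46 -> -41

-9; 14; 38; -41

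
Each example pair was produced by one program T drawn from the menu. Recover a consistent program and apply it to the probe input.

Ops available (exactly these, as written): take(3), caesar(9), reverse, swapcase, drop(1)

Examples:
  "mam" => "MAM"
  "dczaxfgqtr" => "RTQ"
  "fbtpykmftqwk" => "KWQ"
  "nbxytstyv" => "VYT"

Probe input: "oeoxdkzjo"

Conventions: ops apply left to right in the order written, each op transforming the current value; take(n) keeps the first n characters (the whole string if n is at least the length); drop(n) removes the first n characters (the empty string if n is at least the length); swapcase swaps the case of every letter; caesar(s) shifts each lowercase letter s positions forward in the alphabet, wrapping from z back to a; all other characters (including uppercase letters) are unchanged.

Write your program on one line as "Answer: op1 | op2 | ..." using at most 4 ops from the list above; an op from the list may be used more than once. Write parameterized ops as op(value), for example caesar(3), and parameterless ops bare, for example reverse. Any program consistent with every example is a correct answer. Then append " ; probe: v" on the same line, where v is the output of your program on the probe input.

reverse | swapcase | take(3) ; probe: "OJZ"

Check, running the answer program on each example:
  "mam" -> "mam" -> "MAM" -> "MAM"
  "dczaxfgqtr" -> "rtqgfxazcd" -> "RTQGFXAZCD" -> "RTQ"
  "fbtpykmftqwk" -> "kwqtfmkyptbf" -> "KWQTFMKYPTBF" -> "KWQ"
  "nbxytstyv" -> "vytstyxbn" -> "VYTSTYXBN" -> "VYT"
  probe: "oeoxdkzjo" -> "ojzkdxoeo" -> "OJZKDXOEO" -> "OJZ"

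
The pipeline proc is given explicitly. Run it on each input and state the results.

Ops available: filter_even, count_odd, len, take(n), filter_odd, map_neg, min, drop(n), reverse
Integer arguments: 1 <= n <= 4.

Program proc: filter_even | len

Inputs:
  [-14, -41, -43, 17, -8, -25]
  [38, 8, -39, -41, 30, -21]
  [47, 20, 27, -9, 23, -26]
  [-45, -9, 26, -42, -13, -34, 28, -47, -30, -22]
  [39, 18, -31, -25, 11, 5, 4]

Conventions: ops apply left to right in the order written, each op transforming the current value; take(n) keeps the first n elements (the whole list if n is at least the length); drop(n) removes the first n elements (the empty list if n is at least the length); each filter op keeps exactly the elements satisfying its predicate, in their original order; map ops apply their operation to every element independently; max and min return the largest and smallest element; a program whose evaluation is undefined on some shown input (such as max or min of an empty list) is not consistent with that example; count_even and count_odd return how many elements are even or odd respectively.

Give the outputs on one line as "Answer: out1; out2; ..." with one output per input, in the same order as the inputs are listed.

2; 3; 2; 6; 2

Execution, op by op:
  [-14, -41, -43, 17, -8, -25] -> [-14, -8] -> 2
  [38, 8, -39, -41, 30, -21] -> [38, 8, 30] -> 3
  [47, 20, 27, -9, 23, -26] -> [20, -26] -> 2
  [-45, -9, 26, -42, -13, -34, 28, -47, -30, -22] -> [26, -42, -34, 28, -30, -22] -> 6
  [39, 18, -31, -25, 11, 5, 4] -> [18, 4] -> 2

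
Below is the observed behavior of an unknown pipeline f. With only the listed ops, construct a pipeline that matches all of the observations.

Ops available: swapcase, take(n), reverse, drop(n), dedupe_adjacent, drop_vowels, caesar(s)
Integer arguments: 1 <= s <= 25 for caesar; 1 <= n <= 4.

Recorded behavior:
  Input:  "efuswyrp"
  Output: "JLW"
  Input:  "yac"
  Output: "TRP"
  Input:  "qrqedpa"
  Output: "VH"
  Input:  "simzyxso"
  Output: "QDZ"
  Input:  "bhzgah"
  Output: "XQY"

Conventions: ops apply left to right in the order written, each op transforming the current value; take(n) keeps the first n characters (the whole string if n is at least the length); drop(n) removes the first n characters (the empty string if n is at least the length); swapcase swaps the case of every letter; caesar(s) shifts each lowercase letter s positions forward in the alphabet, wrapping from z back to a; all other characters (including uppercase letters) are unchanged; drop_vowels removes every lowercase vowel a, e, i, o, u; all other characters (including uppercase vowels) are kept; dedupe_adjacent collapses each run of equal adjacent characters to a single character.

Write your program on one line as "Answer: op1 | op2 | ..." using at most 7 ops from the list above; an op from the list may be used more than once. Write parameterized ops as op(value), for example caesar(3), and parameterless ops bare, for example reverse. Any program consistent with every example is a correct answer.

take(4) | caesar(17) | reverse | take(3) | drop_vowels | swapcase

Check, running the answer program on each example:
  "efuswyrp" -> "efus" -> "vwlj" -> "jlwv" -> "jlw" -> "jlw" -> "JLW"
  "yac" -> "yac" -> "prt" -> "trp" -> "trp" -> "trp" -> "TRP"
  "qrqedpa" -> "qrqe" -> "hihv" -> "vhih" -> "vhi" -> "vh" -> "VH"
  "simzyxso" -> "simz" -> "jzdq" -> "qdzj" -> "qdz" -> "qdz" -> "QDZ"
  "bhzgah" -> "bhzg" -> "syqx" -> "xqys" -> "xqy" -> "xqy" -> "XQY"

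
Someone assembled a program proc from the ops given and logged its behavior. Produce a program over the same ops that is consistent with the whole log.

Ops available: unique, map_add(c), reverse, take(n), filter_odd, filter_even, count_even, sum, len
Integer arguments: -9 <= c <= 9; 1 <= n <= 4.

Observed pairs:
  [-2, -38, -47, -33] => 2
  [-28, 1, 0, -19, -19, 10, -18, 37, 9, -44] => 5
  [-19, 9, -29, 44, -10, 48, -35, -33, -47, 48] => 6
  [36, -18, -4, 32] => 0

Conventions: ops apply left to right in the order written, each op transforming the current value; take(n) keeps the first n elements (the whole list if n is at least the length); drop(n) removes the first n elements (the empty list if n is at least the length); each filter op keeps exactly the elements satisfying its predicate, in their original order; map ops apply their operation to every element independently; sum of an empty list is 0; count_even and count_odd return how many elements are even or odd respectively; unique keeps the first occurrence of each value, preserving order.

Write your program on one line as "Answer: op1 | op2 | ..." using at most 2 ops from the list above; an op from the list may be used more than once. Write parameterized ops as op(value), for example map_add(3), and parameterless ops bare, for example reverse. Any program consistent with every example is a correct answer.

filter_odd | len

Check, running the answer program on each example:
  [-2, -38, -47, -33] -> [-47, -33] -> 2
  [-28, 1, 0, -19, -19, 10, -18, 37, 9, -44] -> [1, -19, -19, 37, 9] -> 5
  [-19, 9, -29, 44, -10, 48, -35, -33, -47, 48] -> [-19, 9, -29, -35, -33, -47] -> 6
  [36, -18, -4, 32] -> [] -> 0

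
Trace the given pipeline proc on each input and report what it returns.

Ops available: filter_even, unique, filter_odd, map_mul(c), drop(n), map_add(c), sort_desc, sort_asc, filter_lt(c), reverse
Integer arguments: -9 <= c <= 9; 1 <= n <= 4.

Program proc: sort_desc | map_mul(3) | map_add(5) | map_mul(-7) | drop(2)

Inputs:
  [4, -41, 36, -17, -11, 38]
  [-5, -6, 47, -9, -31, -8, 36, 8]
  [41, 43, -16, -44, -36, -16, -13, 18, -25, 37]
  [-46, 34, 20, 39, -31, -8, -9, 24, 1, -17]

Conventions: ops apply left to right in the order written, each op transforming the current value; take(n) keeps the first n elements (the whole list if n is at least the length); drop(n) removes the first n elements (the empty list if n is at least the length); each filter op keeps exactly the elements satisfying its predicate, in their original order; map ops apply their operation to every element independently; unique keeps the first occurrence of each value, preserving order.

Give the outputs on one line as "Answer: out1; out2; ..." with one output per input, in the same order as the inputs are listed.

[-119, 196, 322, 826]; [-203, 70, 91, 133, 154, 616]; [-812, -413, 238, 301, 301, 490, 721, 889]; [-539, -455, -56, 133, 154, 322, 616, 931]

Execution, op by op:
  [4, -41, 36, -17, -11, 38] -> [38, 36, 4, -11, -17, -41] -> [114, 108, 12, -33, -51, -123] -> [119, 113, 17, -28, -46, -118] -> [-833, -791, -119, 196, 322, 826] -> [-119, 196, 322, 826]
  [-5, -6, 47, -9, -31, -8, 36, 8] -> [47, 36, 8, -5, -6, -8, -9, -31] -> [141, 108, 24, -15, -18, -24, -27, -93] -> [146, 113, 29, -10, -13, -19, -22, -88] -> [-1022, -791, -203, 70, 91, 133, 154, 616] -> [-203, 70, 91, 133, 154, 616]
  [41, 43, -16, -44, -36, -16, -13, 18, -25, 37] -> [43, 41, 37, 18, -13, -16, -16, -25, -36, -44] -> [129, 123, 111, 54, -39, -48, -48, -75, -108, -132] -> [134, 128, 116, 59, -34, -43, -43, -70, -103, -127] -> [-938, -896, -812, -413, 238, 301, 301, 490, 721, 889] -> [-812, -413, 238, 301, 301, 490, 721, 889]
  [-46, 34, 20, 39, -31, -8, -9, 24, 1, -17] -> [39, 34, 24, 20, 1, -8, -9, -17, -31, -46] -> [117, 102, 72, 60, 3, -24, -27, -51, -93, -138] -> [122, 107, 77, 65, 8, -19, -22, -46, -88, -133] -> [-854, -749, -539, -455, -56, 133, 154, 322, 616, 931] -> [-539, -455, -56, 133, 154, 322, 616, 931]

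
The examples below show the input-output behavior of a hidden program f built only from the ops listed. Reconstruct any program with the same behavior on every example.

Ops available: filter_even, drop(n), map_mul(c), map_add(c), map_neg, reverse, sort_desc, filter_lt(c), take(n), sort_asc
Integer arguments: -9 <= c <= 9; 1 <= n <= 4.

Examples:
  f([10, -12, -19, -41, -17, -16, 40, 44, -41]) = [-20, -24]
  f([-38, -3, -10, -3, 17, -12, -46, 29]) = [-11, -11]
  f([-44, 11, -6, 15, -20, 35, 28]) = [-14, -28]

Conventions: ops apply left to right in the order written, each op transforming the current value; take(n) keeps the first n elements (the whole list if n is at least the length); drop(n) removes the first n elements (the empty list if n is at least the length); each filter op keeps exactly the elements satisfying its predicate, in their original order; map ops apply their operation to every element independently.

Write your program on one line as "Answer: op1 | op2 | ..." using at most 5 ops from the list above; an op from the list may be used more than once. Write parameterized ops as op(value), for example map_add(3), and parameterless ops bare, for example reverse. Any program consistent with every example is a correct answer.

sort_desc | filter_lt(6) | map_add(-8) | take(2)

Check, running the answer program on each example:
  [10, -12, -19, -41, -17, -16, 40, 44, -41] -> [44, 40, 10, -12, -16, -17, -19, -41, -41] -> [-12, -16, -17, -19, -41, -41] -> [-20, -24, -25, -27, -49, -49] -> [-20, -24]
  [-38, -3, -10, -3, 17, -12, -46, 29] -> [29, 17, -3, -3, -10, -12, -38, -46] -> [-3, -3, -10, -12, -38, -46] -> [-11, -11, -18, -20, -46, -54] -> [-11, -11]
  [-44, 11, -6, 15, -20, 35, 28] -> [35, 28, 15, 11, -6, -20, -44] -> [-6, -20, -44] -> [-14, -28, -52] -> [-14, -28]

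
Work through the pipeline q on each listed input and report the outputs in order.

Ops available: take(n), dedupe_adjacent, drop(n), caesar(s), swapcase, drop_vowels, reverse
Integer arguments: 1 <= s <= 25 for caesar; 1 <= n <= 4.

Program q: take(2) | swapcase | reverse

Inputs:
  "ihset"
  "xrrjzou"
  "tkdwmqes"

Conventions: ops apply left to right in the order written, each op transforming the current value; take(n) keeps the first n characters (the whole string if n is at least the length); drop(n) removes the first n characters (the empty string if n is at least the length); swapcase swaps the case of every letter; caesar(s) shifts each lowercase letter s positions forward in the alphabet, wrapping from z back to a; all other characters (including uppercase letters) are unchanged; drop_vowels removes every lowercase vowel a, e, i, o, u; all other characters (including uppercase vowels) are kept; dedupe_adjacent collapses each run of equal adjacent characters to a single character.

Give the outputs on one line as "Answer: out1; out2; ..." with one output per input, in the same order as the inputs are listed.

"HI"; "RX"; "KT"

Execution, op by op:
  "ihset" -> "ih" -> "IH" -> "HI"
  "xrrjzou" -> "xr" -> "XR" -> "RX"
  "tkdwmqes" -> "tk" -> "TK" -> "KT"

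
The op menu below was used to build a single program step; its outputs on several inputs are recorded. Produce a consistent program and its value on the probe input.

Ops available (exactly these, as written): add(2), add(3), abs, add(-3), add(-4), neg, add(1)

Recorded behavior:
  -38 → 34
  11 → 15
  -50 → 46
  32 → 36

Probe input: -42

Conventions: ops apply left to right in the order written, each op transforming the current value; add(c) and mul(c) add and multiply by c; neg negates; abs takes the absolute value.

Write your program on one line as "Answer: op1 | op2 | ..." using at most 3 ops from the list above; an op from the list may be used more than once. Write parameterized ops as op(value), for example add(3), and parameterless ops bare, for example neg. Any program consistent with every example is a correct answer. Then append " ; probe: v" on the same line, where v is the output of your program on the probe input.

neg | add(-4) | abs ; probe: 38

Check, running the answer program on each example:
  -38 -> 38 -> 34 -> 34
  11 -> -11 -> -15 -> 15
  -50 -> 50 -> 46 -> 46
  32 -> -32 -> -36 -> 36
  probe: -42 -> 42 -> 38 -> 38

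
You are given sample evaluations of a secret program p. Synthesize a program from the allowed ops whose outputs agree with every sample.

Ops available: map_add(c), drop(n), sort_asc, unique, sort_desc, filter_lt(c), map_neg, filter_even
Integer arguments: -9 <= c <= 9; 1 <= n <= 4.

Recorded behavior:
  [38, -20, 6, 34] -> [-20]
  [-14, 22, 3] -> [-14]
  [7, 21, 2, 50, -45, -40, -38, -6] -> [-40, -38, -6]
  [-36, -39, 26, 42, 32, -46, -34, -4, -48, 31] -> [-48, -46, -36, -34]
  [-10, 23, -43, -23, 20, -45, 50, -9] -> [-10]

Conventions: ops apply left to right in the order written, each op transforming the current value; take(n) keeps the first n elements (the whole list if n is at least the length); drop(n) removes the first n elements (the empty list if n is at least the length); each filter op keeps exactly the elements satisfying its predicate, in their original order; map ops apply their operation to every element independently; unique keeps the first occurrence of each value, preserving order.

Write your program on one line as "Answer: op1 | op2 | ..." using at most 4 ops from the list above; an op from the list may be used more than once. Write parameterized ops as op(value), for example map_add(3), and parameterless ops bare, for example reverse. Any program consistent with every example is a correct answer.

sort_desc | sort_asc | filter_even | filter_lt(-5)

Check, running the answer program on each example:
  [38, -20, 6, 34] -> [38, 34, 6, -20] -> [-20, 6, 34, 38] -> [-20, 6, 34, 38] -> [-20]
  [-14, 22, 3] -> [22, 3, -14] -> [-14, 3, 22] -> [-14, 22] -> [-14]
  [7, 21, 2, 50, -45, -40, -38, -6] -> [50, 21, 7, 2, -6, -38, -40, -45] -> [-45, -40, -38, -6, 2, 7, 21, 50] -> [-40, -38, -6, 2, 50] -> [-40, -38, -6]
  [-36, -39, 26, 42, 32, -46, -34, -4, -48, 31] -> [42, 32, 31, 26, -4, -34, -36, -39, -46, -48] -> [-48, -46, -39, -36, -34, -4, 26, 31, 32, 42] -> [-48, -46, -36, -34, -4, 26, 32, 42] -> [-48, -46, -36, -34]
  [-10, 23, -43, -23, 20, -45, 50, -9] -> [50, 23, 20, -9, -10, -23, -43, -45] -> [-45, -43, -23, -10, -9, 20, 23, 50] -> [-10, 20, 50] -> [-10]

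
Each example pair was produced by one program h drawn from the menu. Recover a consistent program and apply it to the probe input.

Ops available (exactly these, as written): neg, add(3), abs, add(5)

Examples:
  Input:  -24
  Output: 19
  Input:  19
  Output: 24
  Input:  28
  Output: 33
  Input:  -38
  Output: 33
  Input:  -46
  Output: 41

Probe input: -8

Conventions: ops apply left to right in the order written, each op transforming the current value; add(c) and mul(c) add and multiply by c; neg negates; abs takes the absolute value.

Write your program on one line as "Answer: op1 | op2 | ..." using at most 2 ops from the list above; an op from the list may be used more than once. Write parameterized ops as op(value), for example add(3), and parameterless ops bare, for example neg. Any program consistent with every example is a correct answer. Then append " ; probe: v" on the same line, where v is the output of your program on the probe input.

add(5) | abs ; probe: 3

Check, running the answer program on each example:
  -24 -> -19 -> 19
  19 -> 24 -> 24
  28 -> 33 -> 33
  -38 -> -33 -> 33
  -46 -> -41 -> 41
  probe: -8 -> -3 -> 3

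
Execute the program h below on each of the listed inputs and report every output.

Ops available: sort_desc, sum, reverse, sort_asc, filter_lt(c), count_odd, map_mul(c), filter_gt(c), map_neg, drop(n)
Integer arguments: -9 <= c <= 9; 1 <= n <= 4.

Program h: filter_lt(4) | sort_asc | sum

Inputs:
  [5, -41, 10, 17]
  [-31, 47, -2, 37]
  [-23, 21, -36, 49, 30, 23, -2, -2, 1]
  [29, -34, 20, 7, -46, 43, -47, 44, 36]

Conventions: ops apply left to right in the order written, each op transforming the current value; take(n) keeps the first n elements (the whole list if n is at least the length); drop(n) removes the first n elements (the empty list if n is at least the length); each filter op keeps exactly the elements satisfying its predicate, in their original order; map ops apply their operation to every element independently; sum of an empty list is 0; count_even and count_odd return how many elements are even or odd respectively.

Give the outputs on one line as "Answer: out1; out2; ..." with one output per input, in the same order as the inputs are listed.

-41; -33; -62; -127

Execution, op by op:
  [5, -41, 10, 17] -> [-41] -> [-41] -> -41
  [-31, 47, -2, 37] -> [-31, -2] -> [-31, -2] -> -33
  [-23, 21, -36, 49, 30, 23, -2, -2, 1] -> [-23, -36, -2, -2, 1] -> [-36, -23, -2, -2, 1] -> -62
  [29, -34, 20, 7, -46, 43, -47, 44, 36] -> [-34, -46, -47] -> [-47, -46, -34] -> -127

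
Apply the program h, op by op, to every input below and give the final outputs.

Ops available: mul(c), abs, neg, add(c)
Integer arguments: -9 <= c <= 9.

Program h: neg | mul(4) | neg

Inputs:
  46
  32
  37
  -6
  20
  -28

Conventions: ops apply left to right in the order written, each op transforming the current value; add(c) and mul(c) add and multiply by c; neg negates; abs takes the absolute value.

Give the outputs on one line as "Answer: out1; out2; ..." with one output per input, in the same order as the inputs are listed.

184; 128; 148; -24; 80; -112

Execution, op by op:
  46 -> -46 -> -184 -> 184
  32 -> -32 -> -128 -> 128
  37 -> -37 -> -148 -> 148
  -6 -> 6 -> 24 -> -24
  20 -> -20 -> -80 -> 80
  -28 -> 28 -> 112 -> -112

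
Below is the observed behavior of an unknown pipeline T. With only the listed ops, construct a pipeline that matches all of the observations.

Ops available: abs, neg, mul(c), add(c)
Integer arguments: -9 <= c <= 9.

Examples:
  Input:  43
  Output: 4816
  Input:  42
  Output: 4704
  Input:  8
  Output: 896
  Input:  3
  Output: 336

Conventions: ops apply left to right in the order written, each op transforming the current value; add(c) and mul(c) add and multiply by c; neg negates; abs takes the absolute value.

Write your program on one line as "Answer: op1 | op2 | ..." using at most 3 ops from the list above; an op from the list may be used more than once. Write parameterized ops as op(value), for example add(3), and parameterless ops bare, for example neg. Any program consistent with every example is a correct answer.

mul(-7) | mul(-4) | mul(4)

Check, running the answer program on each example:
  43 -> -301 -> 1204 -> 4816
  42 -> -294 -> 1176 -> 4704
  8 -> -56 -> 224 -> 896
  3 -> -21 -> 84 -> 336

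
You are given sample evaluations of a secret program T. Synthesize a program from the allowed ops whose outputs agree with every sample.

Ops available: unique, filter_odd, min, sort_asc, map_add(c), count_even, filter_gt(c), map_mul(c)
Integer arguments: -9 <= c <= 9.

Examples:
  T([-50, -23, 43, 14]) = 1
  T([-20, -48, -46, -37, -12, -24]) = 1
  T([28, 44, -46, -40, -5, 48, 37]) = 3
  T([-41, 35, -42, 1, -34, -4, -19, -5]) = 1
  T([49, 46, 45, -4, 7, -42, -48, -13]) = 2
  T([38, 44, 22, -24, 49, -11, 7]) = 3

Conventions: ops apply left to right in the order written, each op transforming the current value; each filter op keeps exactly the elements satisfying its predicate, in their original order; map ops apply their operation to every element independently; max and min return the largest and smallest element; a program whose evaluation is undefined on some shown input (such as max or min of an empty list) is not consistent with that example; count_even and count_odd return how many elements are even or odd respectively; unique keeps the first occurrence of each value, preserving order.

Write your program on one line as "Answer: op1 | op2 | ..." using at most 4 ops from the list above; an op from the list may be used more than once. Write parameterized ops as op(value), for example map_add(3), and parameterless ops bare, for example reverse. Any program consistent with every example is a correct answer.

sort_asc | map_add(8) | filter_gt(-9) | count_even

Check, running the answer program on each example:
  [-50, -23, 43, 14] -> [-50, -23, 14, 43] -> [-42, -15, 22, 51] -> [22, 51] -> 1
  [-20, -48, -46, -37, -12, -24] -> [-48, -46, -37, -24, -20, -12] -> [-40, -38, -29, -16, -12, -4] -> [-4] -> 1
  [28, 44, -46, -40, -5, 48, 37] -> [-46, -40, -5, 28, 37, 44, 48] -> [-38, -32, 3, 36, 45, 52, 56] -> [3, 36, 45, 52, 56] -> 3
  [-41, 35, -42, 1, -34, -4, -19, -5] -> [-42, -41, -34, -19, -5, -4, 1, 35] -> [-34, -33, -26, -11, 3, 4, 9, 43] -> [3, 4, 9, 43] -> 1
  [49, 46, 45, -4, 7, -42, -48, -13] -> [-48, -42, -13, -4, 7, 45, 46, 49] -> [-40, -34, -5, 4, 15, 53, 54, 57] -> [-5, 4, 15, 53, 54, 57] -> 2
  [38, 44, 22, -24, 49, -11, 7] -> [-24, -11, 7, 22, 38, 44, 49] -> [-16, -3, 15, 30, 46, 52, 57] -> [-3, 15, 30, 46, 52, 57] -> 3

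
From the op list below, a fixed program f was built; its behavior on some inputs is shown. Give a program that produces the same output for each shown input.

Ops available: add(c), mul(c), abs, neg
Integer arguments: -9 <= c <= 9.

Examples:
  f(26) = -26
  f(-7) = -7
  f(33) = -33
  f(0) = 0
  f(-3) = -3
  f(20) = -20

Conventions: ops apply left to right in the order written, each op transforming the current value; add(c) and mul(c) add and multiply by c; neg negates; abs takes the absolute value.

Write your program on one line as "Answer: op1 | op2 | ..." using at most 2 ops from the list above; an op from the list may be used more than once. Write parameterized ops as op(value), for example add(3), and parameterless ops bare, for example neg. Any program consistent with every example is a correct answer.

abs | neg

Check, running the answer program on each example:
  26 -> 26 -> -26
  -7 -> 7 -> -7
  33 -> 33 -> -33
  0 -> 0 -> 0
  -3 -> 3 -> -3
  20 -> 20 -> -20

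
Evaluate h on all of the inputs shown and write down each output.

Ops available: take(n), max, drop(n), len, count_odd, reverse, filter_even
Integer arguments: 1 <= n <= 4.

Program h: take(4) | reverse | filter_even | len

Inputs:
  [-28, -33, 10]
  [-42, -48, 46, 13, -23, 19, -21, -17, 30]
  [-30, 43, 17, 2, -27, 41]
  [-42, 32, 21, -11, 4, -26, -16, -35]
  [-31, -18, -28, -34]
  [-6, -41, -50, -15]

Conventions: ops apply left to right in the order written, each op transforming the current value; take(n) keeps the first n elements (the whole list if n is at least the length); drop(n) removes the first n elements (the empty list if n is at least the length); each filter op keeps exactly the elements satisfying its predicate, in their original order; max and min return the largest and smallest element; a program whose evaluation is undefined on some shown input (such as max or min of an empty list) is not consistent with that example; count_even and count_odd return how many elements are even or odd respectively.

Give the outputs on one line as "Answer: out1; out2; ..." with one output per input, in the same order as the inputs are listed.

Execution, op by op:
  [-28, -33, 10] -> [-28, -33, 10] -> [10, -33, -28] -> [10, -28] -> 2
  [-42, -48, 46, 13, -23, 19, -21, -17, 30] -> [-42, -48, 46, 13] -> [13, 46, -48, -42] -> [46, -48, -42] -> 3
  [-30, 43, 17, 2, -27, 41] -> [-30, 43, 17, 2] -> [2, 17, 43, -30] -> [2, -30] -> 2
  [-42, 32, 21, -11, 4, -26, -16, -35] -> [-42, 32, 21, -11] -> [-11, 21, 32, -42] -> [32, -42] -> 2
  [-31, -18, -28, -34] -> [-31, -18, -28, -34] -> [-34, -28, -18, -31] -> [-34, -28, -18] -> 3
  [-6, -41, -50, -15] -> [-6, -41, -50, -15] -> [-15, -50, -41, -6] -> [-50, -6] -> 2

2; 3; 2; 2; 3; 2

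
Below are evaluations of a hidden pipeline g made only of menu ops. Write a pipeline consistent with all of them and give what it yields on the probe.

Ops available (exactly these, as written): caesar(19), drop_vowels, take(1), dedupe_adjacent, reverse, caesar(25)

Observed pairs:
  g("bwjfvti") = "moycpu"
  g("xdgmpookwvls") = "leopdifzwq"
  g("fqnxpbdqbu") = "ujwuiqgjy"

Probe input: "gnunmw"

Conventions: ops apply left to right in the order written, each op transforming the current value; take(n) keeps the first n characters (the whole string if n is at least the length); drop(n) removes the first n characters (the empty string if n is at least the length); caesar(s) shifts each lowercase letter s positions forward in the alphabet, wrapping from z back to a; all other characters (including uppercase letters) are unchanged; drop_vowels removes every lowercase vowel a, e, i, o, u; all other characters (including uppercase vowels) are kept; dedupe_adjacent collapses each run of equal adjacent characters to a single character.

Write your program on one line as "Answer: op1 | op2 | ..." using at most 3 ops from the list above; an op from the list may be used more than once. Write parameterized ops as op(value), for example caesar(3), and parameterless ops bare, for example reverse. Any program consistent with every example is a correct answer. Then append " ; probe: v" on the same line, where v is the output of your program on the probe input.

drop_vowels | caesar(19) | reverse ; probe: "pfggz"

Check, running the answer program on each example:
  "bwjfvti" -> "bwjfvt" -> "upcyom" -> "moycpu"
  "xdgmpookwvls" -> "xdgmpkwvls" -> "qwzfidpoel" -> "leopdifzwq"
  "fqnxpbdqbu" -> "fqnxpbdqb" -> "yjgqiuwju" -> "ujwuiqgjy"
  probe: "gnunmw" -> "gnnmw" -> "zggfp" -> "pfggz"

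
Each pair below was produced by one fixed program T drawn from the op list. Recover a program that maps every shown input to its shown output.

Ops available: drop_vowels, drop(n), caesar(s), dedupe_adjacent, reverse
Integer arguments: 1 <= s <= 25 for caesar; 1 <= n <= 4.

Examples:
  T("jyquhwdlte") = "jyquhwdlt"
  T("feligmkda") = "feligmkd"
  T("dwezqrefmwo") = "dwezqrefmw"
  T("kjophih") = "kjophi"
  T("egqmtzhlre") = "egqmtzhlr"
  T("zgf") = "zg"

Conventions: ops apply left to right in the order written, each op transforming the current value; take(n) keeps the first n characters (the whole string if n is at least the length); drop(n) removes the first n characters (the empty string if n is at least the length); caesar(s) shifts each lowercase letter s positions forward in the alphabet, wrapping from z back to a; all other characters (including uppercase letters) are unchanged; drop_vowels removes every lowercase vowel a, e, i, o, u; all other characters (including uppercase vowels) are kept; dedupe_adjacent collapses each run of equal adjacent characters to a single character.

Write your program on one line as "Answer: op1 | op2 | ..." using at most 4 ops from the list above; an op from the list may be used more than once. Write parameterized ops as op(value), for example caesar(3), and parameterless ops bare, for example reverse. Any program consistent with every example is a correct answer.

reverse | drop(1) | reverse

Check, running the answer program on each example:
  "jyquhwdlte" -> "etldwhuqyj" -> "tldwhuqyj" -> "jyquhwdlt"
  "feligmkda" -> "adkmgilef" -> "dkmgilef" -> "feligmkd"
  "dwezqrefmwo" -> "owmferqzewd" -> "wmferqzewd" -> "dwezqrefmw"
  "kjophih" -> "hihpojk" -> "ihpojk" -> "kjophi"
  "egqmtzhlre" -> "erlhztmqge" -> "rlhztmqge" -> "egqmtzhlr"
  "zgf" -> "fgz" -> "gz" -> "zg"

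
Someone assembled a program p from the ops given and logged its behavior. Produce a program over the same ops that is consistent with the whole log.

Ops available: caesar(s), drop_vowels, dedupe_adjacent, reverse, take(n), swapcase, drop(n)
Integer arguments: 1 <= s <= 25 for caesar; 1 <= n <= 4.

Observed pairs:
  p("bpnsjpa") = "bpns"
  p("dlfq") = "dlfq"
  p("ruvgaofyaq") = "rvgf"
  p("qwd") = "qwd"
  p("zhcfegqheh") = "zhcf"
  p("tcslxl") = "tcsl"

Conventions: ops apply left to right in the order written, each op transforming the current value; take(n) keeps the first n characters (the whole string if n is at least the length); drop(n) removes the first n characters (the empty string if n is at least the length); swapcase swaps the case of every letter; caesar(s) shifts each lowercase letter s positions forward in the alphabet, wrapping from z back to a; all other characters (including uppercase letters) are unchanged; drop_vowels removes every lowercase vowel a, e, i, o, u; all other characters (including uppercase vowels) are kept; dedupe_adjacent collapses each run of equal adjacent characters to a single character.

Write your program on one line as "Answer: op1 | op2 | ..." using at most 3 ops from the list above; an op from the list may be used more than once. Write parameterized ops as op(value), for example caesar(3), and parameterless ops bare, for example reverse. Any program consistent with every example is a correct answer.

drop_vowels | dedupe_adjacent | take(4)

Check, running the answer program on each example:
  "bpnsjpa" -> "bpnsjp" -> "bpnsjp" -> "bpns"
  "dlfq" -> "dlfq" -> "dlfq" -> "dlfq"
  "ruvgaofyaq" -> "rvgfyq" -> "rvgfyq" -> "rvgf"
  "qwd" -> "qwd" -> "qwd" -> "qwd"
  "zhcfegqheh" -> "zhcfgqhh" -> "zhcfgqh" -> "zhcf"
  "tcslxl" -> "tcslxl" -> "tcslxl" -> "tcsl"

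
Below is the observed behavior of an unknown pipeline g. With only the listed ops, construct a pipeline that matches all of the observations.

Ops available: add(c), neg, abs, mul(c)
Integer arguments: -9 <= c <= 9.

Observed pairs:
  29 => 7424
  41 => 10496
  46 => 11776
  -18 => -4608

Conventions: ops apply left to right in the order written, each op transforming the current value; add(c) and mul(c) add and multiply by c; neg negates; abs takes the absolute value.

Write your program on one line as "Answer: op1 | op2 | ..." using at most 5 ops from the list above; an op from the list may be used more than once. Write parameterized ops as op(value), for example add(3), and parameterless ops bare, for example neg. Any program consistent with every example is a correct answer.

mul(8) | mul(8) | neg | mul(-4)

Check, running the answer program on each example:
  29 -> 232 -> 1856 -> -1856 -> 7424
  41 -> 328 -> 2624 -> -2624 -> 10496
  46 -> 368 -> 2944 -> -2944 -> 11776
  -18 -> -144 -> -1152 -> 1152 -> -4608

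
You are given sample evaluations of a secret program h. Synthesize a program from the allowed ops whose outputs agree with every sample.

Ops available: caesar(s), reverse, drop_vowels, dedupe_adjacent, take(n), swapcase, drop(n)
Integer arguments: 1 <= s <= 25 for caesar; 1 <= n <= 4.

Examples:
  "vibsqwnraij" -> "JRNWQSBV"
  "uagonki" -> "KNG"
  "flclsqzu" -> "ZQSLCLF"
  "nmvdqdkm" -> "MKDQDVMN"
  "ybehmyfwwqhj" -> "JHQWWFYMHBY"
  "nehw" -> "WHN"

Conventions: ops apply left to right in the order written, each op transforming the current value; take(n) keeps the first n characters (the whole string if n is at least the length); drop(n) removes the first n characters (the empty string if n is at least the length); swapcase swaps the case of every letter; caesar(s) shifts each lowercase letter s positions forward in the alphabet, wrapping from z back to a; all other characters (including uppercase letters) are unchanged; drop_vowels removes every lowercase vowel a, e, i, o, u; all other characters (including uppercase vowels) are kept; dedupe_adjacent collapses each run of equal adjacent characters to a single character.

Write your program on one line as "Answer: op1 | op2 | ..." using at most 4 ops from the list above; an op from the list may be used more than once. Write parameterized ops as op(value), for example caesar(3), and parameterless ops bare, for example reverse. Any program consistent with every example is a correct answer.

drop_vowels | swapcase | reverse

Check, running the answer program on each example:
  "vibsqwnraij" -> "vbsqwnrj" -> "VBSQWNRJ" -> "JRNWQSBV"
  "uagonki" -> "gnk" -> "GNK" -> "KNG"
  "flclsqzu" -> "flclsqz" -> "FLCLSQZ" -> "ZQSLCLF"
  "nmvdqdkm" -> "nmvdqdkm" -> "NMVDQDKM" -> "MKDQDVMN"
  "ybehmyfwwqhj" -> "ybhmyfwwqhj" -> "YBHMYFWWQHJ" -> "JHQWWFYMHBY"
  "nehw" -> "nhw" -> "NHW" -> "WHN"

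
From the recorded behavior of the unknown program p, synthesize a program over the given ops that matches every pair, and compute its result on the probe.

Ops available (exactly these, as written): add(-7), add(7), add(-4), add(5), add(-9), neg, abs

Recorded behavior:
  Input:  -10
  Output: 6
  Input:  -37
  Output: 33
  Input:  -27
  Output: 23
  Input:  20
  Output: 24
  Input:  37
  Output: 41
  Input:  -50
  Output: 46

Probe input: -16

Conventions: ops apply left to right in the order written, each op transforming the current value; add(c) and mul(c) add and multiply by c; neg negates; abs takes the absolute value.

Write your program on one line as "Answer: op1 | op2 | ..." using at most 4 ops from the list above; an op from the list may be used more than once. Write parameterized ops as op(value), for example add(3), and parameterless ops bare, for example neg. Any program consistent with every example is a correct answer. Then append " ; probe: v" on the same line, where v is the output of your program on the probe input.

neg | add(-4) | abs ; probe: 12

Check, running the answer program on each example:
  -10 -> 10 -> 6 -> 6
  -37 -> 37 -> 33 -> 33
  -27 -> 27 -> 23 -> 23
  20 -> -20 -> -24 -> 24
  37 -> -37 -> -41 -> 41
  -50 -> 50 -> 46 -> 46
  probe: -16 -> 16 -> 12 -> 12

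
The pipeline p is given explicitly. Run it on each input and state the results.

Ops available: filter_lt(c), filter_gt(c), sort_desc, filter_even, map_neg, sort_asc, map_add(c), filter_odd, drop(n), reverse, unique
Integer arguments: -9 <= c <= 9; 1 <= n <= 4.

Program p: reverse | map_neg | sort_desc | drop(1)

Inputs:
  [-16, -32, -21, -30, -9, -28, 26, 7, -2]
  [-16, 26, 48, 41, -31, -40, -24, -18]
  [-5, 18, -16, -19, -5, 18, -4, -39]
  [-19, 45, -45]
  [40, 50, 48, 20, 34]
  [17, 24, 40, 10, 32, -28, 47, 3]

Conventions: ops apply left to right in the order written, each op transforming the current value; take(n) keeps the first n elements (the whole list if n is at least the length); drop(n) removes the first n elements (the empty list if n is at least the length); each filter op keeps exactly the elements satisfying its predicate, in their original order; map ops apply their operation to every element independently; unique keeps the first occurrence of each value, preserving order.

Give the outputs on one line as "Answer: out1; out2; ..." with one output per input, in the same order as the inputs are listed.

[30, 28, 21, 16, 9, 2, -7, -26]; [31, 24, 18, 16, -26, -41, -48]; [19, 16, 5, 5, 4, -18, -18]; [19, -45]; [-34, -40, -48, -50]; [-3, -10, -17, -24, -32, -40, -47]

Execution, op by op:
  [-16, -32, -21, -30, -9, -28, 26, 7, -2] -> [-2, 7, 26, -28, -9, -30, -21, -32, -16] -> [2, -7, -26, 28, 9, 30, 21, 32, 16] -> [32, 30, 28, 21, 16, 9, 2, -7, -26] -> [30, 28, 21, 16, 9, 2, -7, -26]
  [-16, 26, 48, 41, -31, -40, -24, -18] -> [-18, -24, -40, -31, 41, 48, 26, -16] -> [18, 24, 40, 31, -41, -48, -26, 16] -> [40, 31, 24, 18, 16, -26, -41, -48] -> [31, 24, 18, 16, -26, -41, -48]
  [-5, 18, -16, -19, -5, 18, -4, -39] -> [-39, -4, 18, -5, -19, -16, 18, -5] -> [39, 4, -18, 5, 19, 16, -18, 5] -> [39, 19, 16, 5, 5, 4, -18, -18] -> [19, 16, 5, 5, 4, -18, -18]
  [-19, 45, -45] -> [-45, 45, -19] -> [45, -45, 19] -> [45, 19, -45] -> [19, -45]
  [40, 50, 48, 20, 34] -> [34, 20, 48, 50, 40] -> [-34, -20, -48, -50, -40] -> [-20, -34, -40, -48, -50] -> [-34, -40, -48, -50]
  [17, 24, 40, 10, 32, -28, 47, 3] -> [3, 47, -28, 32, 10, 40, 24, 17] -> [-3, -47, 28, -32, -10, -40, -24, -17] -> [28, -3, -10, -17, -24, -32, -40, -47] -> [-3, -10, -17, -24, -32, -40, -47]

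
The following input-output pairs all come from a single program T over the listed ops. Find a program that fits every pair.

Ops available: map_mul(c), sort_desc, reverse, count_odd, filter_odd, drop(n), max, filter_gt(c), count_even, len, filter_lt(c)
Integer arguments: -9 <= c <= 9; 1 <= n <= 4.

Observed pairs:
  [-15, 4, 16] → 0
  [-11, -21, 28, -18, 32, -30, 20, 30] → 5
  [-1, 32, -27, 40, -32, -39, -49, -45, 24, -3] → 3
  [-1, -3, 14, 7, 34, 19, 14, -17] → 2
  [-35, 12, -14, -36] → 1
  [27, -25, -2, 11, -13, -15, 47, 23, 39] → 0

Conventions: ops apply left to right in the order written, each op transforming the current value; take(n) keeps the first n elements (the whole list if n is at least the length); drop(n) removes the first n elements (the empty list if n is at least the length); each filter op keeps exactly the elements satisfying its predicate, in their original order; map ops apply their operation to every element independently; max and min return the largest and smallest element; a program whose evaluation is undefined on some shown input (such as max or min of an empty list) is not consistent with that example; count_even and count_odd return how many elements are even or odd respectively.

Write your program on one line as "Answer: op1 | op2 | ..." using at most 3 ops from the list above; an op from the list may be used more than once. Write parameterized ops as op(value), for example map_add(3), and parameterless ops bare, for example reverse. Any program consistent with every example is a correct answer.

drop(3) | count_even

Check, running the answer program on each example:
  [-15, 4, 16] -> [] -> 0
  [-11, -21, 28, -18, 32, -30, 20, 30] -> [-18, 32, -30, 20, 30] -> 5
  [-1, 32, -27, 40, -32, -39, -49, -45, 24, -3] -> [40, -32, -39, -49, -45, 24, -3] -> 3
  [-1, -3, 14, 7, 34, 19, 14, -17] -> [7, 34, 19, 14, -17] -> 2
  [-35, 12, -14, -36] -> [-36] -> 1
  [27, -25, -2, 11, -13, -15, 47, 23, 39] -> [11, -13, -15, 47, 23, 39] -> 0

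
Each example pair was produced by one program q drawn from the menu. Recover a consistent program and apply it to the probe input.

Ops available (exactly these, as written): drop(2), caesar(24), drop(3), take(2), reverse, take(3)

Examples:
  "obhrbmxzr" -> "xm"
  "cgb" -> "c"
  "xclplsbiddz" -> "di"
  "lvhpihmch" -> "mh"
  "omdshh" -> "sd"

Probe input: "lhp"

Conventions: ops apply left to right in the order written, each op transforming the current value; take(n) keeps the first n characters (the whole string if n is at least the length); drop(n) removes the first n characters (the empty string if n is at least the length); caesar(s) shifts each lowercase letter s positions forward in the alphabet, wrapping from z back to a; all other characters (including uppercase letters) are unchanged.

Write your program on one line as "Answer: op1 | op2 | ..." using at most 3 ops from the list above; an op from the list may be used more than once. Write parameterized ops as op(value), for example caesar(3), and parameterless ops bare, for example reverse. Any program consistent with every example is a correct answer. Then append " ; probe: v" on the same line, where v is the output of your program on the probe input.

reverse | drop(2) | take(2) ; probe: "l"

Check, running the answer program on each example:
  "obhrbmxzr" -> "rzxmbrhbo" -> "xmbrhbo" -> "xm"
  "cgb" -> "bgc" -> "c" -> "c"
  "xclplsbiddz" -> "zddibslplcx" -> "dibslplcx" -> "di"
  "lvhpihmch" -> "hcmhiphvl" -> "mhiphvl" -> "mh"
  "omdshh" -> "hhsdmo" -> "sdmo" -> "sd"
  probe: "lhp" -> "phl" -> "l" -> "l"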